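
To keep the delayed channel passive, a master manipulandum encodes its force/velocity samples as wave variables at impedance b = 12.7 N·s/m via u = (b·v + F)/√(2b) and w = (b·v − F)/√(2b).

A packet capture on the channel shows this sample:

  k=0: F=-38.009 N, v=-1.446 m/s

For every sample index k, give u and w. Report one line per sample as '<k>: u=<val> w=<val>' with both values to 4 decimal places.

k=0: b·v=12.7×(-1.446)=-18.3642; √(2b)=5.0398; u=(-18.3642+(-38.009))/5.0398=-11.1855, w=(-18.3642−(-38.009))/5.0398=3.8979

0: u=-11.1855 w=3.8979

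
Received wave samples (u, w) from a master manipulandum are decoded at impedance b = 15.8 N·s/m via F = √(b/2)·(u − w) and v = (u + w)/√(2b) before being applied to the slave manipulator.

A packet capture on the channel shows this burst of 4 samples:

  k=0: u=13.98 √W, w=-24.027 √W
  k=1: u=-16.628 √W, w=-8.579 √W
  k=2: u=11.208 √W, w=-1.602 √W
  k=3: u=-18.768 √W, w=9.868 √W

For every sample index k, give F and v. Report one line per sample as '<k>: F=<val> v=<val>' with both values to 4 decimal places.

k=0: u−w=38.0070, u+w=-10.0470; √(b/2)=2.8107, √(2b)=5.6214; F=2.8107×38.007=106.8260, v=-10.0470/5.6214=-1.7873
k=1: u−w=-8.0490, u+w=-25.2070; √(b/2)=2.8107, √(2b)=5.6214; F=2.8107×(-8.049)=-22.6233, v=-25.2070/5.6214=-4.4841
k=2: u−w=12.8100, u+w=9.6060; √(b/2)=2.8107, √(2b)=5.6214; F=2.8107×12.81=36.0050, v=9.6060/5.6214=1.7088
k=3: u−w=-28.6360, u+w=-8.9000; √(b/2)=2.8107, √(2b)=5.6214; F=2.8107×(-28.636)=-80.4870, v=-8.9000/5.6214=-1.5832

0: F=106.8260 v=-1.7873
1: F=-22.6233 v=-4.4841
2: F=36.0050 v=1.7088
3: F=-80.4870 v=-1.5832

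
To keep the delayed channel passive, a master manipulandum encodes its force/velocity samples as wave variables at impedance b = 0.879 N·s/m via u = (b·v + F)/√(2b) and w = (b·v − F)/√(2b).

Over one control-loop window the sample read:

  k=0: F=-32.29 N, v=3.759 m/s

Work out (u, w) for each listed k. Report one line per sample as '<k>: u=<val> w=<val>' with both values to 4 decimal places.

0: u=-21.8613 w=26.8454

k=0: b·v=0.879×3.759=3.3042; √(2b)=1.3259; u=(3.3042+(-32.29))/1.3259=-21.8613, w=(3.3042−(-32.29))/1.3259=26.8454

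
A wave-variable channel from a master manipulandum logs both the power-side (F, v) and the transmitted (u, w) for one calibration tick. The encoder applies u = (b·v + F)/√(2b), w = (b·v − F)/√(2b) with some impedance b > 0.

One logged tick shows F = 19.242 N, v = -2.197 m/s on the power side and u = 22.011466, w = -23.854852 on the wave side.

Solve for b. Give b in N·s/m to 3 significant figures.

b = 0.352 N·s/m

u + w = -1.843386;  u + w = √(2b)·v, so √(2b) = -1.843386/(-2.197) = 0.839047.
b = (√(2b))²/2 = 0.704000/2 = 0.352000.
(Check via u − w = 2F/√(2b): u − w = 45.866318, 2F/√(2b) = 45.866329.)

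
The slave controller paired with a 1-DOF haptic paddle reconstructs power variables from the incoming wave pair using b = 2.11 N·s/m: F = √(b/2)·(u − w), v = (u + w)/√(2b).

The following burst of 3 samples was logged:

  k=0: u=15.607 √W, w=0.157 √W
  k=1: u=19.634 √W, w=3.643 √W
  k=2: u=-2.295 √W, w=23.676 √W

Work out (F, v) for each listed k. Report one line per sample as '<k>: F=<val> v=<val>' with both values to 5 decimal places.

k=0: u−w=15.45000, u+w=15.76400; √(b/2)=1.02713, √(2b)=2.05426; F=1.02713×15.45=15.86919, v=15.76400/2.05426=7.67380
k=1: u−w=15.99100, u+w=23.27700; √(b/2)=1.02713, √(2b)=2.05426; F=1.02713×15.991=16.42487, v=23.27700/2.05426=11.33107
k=2: u−w=-25.97100, u+w=21.38100; √(b/2)=1.02713, √(2b)=2.05426; F=1.02713×(-25.971)=-26.67564, v=21.38100/2.05426=10.40811

0: F=15.86919 v=7.67380
1: F=16.42487 v=11.33107
2: F=-26.67564 v=10.40811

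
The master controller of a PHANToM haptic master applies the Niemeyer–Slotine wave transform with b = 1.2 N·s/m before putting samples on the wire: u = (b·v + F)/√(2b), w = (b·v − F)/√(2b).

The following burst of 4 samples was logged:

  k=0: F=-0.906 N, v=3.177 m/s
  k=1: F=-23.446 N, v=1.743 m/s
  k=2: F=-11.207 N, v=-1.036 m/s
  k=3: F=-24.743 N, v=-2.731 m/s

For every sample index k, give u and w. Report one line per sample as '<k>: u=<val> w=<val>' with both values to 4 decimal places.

k=0: b·v=1.2×3.177=3.8124; √(2b)=1.5492; u=(3.8124+(-0.906))/1.5492=1.8761, w=(3.8124−(-0.906))/1.5492=3.0457
k=1: b·v=1.2×1.743=2.0916; √(2b)=1.5492; u=(2.0916+(-23.446))/1.5492=-13.7842, w=(2.0916−(-23.446))/1.5492=16.4844
k=2: b·v=1.2×(-1.036)=-1.2432; √(2b)=1.5492; u=(-1.2432+(-11.207))/1.5492=-8.0366, w=(-1.2432−(-11.207))/1.5492=6.4316
k=3: b·v=1.2×(-2.731)=-3.2772; √(2b)=1.5492; u=(-3.2772+(-24.743))/1.5492=-18.0870, w=(-3.2772−(-24.743))/1.5492=13.8561

0: u=1.8761 w=3.0457
1: u=-13.7842 w=16.4844
2: u=-8.0366 w=6.4316
3: u=-18.0870 w=13.8561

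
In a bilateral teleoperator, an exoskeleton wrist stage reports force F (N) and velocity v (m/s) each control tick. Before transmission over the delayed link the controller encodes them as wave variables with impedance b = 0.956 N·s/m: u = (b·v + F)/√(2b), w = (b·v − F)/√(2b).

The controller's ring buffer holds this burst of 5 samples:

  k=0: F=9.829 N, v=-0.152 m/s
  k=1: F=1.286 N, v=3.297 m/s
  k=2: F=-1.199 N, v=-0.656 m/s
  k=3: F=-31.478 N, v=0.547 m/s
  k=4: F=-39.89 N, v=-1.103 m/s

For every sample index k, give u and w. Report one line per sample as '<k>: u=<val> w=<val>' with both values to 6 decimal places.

k=0: b·v=0.956×(-0.152)=-0.145312; √(2b)=1.382751; u=(-0.145312+9.829)/1.382751=7.003205, w=(-0.145312−9.829)/1.382751=-7.213383
k=1: b·v=0.956×3.297=3.151932; √(2b)=1.382751; u=(3.151932+1.286)/1.382751=3.209495, w=(3.151932−1.286)/1.382751=1.349435
k=2: b·v=0.956×(-0.656)=-0.627136; √(2b)=1.382751; u=(-0.627136+(-1.199))/1.382751=-1.320654, w=(-0.627136−(-1.199))/1.382751=0.413570
k=3: b·v=0.956×0.547=0.522932; √(2b)=1.382751; u=(0.522932+(-31.478))/1.382751=-22.386583, w=(0.522932−(-31.478))/1.382751=23.142948
k=4: b·v=0.956×(-1.103)=-1.054468; √(2b)=1.382751; u=(-1.054468+(-39.89))/1.382751=-29.610878, w=(-1.054468−(-39.89))/1.382751=28.085704

0: u=7.003205 w=-7.213383
1: u=3.209495 w=1.349435
2: u=-1.320654 w=0.413570
3: u=-22.386583 w=23.142948
4: u=-29.610878 w=28.085704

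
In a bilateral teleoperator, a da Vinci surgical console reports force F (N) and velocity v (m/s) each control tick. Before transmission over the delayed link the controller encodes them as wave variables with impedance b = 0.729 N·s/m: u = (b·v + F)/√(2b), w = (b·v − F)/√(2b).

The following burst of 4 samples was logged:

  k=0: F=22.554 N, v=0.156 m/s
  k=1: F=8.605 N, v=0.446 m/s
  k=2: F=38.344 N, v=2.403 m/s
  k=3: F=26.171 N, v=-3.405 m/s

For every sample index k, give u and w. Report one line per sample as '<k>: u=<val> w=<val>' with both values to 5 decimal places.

k=0: b·v=0.729×0.156=0.11372; √(2b)=1.20748; u=(0.11372+22.554)/1.20748=18.77280, w=(0.11372−22.554)/1.20748=-18.58444
k=1: b·v=0.729×0.446=0.32513; √(2b)=1.20748; u=(0.32513+8.605)/1.20748=7.39570, w=(0.32513−8.605)/1.20748=-6.85716
k=2: b·v=0.729×2.403=1.75179; √(2b)=1.20748; u=(1.75179+38.344)/1.20748=33.20626, w=(1.75179−38.344)/1.20748=-30.30469
k=3: b·v=0.729×(-3.405)=-2.48224; √(2b)=1.20748; u=(-2.48224+26.171)/1.20748=19.61839, w=(-2.48224−26.171)/1.20748=-23.72985

0: u=18.77280 w=-18.58444
1: u=7.39570 w=-6.85716
2: u=33.20626 w=-30.30469
3: u=19.61839 w=-23.72985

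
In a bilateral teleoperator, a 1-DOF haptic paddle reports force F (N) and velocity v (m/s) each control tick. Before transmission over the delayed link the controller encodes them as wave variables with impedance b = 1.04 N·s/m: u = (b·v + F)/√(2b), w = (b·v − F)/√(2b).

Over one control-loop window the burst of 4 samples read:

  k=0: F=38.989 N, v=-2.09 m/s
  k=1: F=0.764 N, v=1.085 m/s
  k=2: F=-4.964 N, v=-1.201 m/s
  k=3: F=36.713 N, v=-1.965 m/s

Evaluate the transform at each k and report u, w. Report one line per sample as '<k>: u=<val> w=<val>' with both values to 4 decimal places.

k=0: b·v=1.04×(-2.09)=-2.1736; √(2b)=1.4422; u=(-2.1736+38.989)/1.4422=25.5269, w=(-2.1736−38.989)/1.4422=-28.5411
k=1: b·v=1.04×1.085=1.1284; √(2b)=1.4422; u=(1.1284+0.764)/1.4422=1.3121, w=(1.1284−0.764)/1.4422=0.2527
k=2: b·v=1.04×(-1.201)=-1.2490; √(2b)=1.4422; u=(-1.2490+(-4.964))/1.4422=-4.3080, w=(-1.2490−(-4.964))/1.4422=2.5759
k=3: b·v=1.04×(-1.965)=-2.0436; √(2b)=1.4422; u=(-2.0436+36.713)/1.4422=24.0389, w=(-2.0436−36.713)/1.4422=-26.8729

0: u=25.5269 w=-28.5411
1: u=1.3121 w=0.2527
2: u=-4.3080 w=2.5759
3: u=24.0389 w=-26.8729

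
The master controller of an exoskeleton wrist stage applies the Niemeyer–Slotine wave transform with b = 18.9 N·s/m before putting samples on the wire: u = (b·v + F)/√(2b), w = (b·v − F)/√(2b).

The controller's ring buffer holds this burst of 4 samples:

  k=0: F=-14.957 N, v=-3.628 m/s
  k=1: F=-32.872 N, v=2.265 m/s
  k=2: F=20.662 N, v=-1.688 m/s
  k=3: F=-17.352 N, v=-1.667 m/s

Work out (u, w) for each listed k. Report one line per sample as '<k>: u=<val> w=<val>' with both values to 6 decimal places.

k=0: b·v=18.9×(-3.628)=-68.569200; √(2b)=6.148170; u=(-68.569200+(-14.957))/6.148170=-13.585537, w=(-68.569200−(-14.957))/6.148170=-8.720025
k=1: b·v=18.9×2.265=42.808500; √(2b)=6.148170; u=(42.808500+(-32.872))/6.148170=1.616172, w=(42.808500−(-32.872))/6.148170=12.309434
k=2: b·v=18.9×(-1.688)=-31.903200; √(2b)=6.148170; u=(-31.903200+20.662)/6.148170=-1.828381, w=(-31.903200−20.662)/6.148170=-8.549730
k=3: b·v=18.9×(-1.667)=-31.506300; √(2b)=6.148170; u=(-31.506300+(-17.352))/6.148170=-7.946803, w=(-31.506300−(-17.352))/6.148170=-2.302197

0: u=-13.585537 w=-8.720025
1: u=1.616172 w=12.309434
2: u=-1.828381 w=-8.549730
3: u=-7.946803 w=-2.302197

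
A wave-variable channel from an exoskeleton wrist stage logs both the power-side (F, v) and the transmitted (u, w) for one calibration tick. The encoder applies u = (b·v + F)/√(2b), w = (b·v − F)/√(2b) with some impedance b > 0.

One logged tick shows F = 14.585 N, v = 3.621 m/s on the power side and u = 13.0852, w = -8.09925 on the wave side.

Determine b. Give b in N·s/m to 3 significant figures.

u + w = 4.98595;  u + w = √(2b)·v, so √(2b) = 4.98595/3.621 = 1.37695.
b = (√(2b))²/2 = 1.89600/2 = 0.94800.
(Check via u − w = 2F/√(2b): u − w = 21.18445, 2F/√(2b) = 21.18444.)

b = 0.948 N·s/m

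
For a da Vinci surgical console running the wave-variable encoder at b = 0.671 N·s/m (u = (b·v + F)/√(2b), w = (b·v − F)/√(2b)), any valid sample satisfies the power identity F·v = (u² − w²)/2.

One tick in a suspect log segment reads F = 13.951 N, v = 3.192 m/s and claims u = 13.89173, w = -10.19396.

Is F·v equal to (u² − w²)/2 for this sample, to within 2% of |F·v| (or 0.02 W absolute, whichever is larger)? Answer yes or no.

yes

F·v = 13.951×3.192 = 44.53159 W.
(u² − w²)/2 = (192.98016 − 103.91682)/2 = 44.53167 W.
|Δ| = 0.00008;  2% of max(1, |F·v|) = 0.89063.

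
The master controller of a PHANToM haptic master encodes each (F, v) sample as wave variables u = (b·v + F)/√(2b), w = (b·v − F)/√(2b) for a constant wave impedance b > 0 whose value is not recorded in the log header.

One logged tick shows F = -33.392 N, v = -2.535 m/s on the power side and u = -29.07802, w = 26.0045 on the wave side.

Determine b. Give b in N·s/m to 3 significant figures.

b = 0.735 N·s/m

u + w = -3.0735;  u + w = √(2b)·v, so √(2b) = -3.0735/(-2.535) = 1.2124.
b = (√(2b))²/2 = 1.4700/2 = 0.7350.
(Check via u − w = 2F/√(2b): u − w = -55.0825, 2F/√(2b) = -55.0826.)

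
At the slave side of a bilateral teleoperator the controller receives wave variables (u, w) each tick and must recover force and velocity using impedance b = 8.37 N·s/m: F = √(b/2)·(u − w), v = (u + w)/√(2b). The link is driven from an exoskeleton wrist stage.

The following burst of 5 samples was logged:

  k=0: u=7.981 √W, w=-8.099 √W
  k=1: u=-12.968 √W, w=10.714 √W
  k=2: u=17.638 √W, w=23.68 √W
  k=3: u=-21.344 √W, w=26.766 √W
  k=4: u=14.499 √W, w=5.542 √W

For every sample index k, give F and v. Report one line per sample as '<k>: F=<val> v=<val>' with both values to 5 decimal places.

k=0: u−w=16.08000, u+w=-0.11800; √(b/2)=2.04573, √(2b)=4.09145; F=2.04573×16.08=32.89529, v=-0.11800/4.09145=-0.02884
k=1: u−w=-23.68200, u+w=-2.25400; √(b/2)=2.04573, √(2b)=4.09145; F=2.04573×(-23.682)=-48.44691, v=-2.25400/4.09145=-0.55090
k=2: u−w=-6.04200, u+w=41.31800; √(b/2)=2.04573, √(2b)=4.09145; F=2.04573×(-6.042)=-12.36028, v=41.31800/4.09145=10.09861
k=3: u−w=-48.11000, u+w=5.42200; √(b/2)=2.04573, √(2b)=4.09145; F=2.04573×(-48.11)=-98.41994, v=5.42200/4.09145=1.32520
k=4: u−w=8.95700, u+w=20.04100; √(b/2)=2.04573, √(2b)=4.09145; F=2.04573×8.957=18.32358, v=20.04100/4.09145=4.89826

0: F=32.89529 v=-0.02884
1: F=-48.44691 v=-0.55090
2: F=-12.36028 v=10.09861
3: F=-98.41994 v=1.32520
4: F=18.32358 v=4.89826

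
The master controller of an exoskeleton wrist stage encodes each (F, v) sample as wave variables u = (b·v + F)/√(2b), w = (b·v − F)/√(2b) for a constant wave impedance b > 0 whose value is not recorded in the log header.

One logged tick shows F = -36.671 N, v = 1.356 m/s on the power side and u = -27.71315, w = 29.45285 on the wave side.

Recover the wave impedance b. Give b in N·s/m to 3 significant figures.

u + w = 1.73970;  u + w = √(2b)·v, so √(2b) = 1.73970/1.356 = 1.28296.
b = (√(2b))²/2 = 1.64600/2 = 0.82300.
(Check via u − w = 2F/√(2b): u − w = -57.16600, 2F/√(2b) = -57.16604.)

b = 0.823 N·s/m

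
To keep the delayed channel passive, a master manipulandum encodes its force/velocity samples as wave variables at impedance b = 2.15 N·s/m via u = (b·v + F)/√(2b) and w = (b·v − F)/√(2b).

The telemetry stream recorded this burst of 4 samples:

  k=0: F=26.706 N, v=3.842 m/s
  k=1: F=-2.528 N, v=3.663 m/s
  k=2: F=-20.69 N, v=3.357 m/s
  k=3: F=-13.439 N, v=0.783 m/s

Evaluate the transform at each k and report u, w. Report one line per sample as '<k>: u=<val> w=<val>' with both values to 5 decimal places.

k=0: b·v=2.15×3.842=8.26030; √(2b)=2.07364; u=(8.26030+26.706)/2.07364=16.86225, w=(8.26030−26.706)/2.07364=-8.89531
k=1: b·v=2.15×3.663=7.87545; √(2b)=2.07364; u=(7.87545+(-2.528))/2.07364=2.57877, w=(7.87545−(-2.528))/2.07364=5.01699
k=2: b·v=2.15×3.357=7.21755; √(2b)=2.07364; u=(7.21755+(-20.69))/2.07364=-6.49699, w=(7.21755−(-20.69))/2.07364=13.45822
k=3: b·v=2.15×0.783=1.68345; √(2b)=2.07364; u=(1.68345+(-13.439))/2.07364=-5.66903, w=(1.68345−(-13.439))/2.07364=7.29269

0: u=16.86225 w=-8.89531
1: u=2.57877 w=5.01699
2: u=-6.49699 w=13.45822
3: u=-5.66903 w=7.29269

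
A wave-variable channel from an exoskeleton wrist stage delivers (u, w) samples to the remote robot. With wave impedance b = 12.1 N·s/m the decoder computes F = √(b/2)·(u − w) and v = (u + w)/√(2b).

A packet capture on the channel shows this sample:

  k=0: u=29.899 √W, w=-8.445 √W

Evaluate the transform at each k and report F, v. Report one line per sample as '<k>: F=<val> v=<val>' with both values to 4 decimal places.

k=0: u−w=38.3440, u+w=21.4540; √(b/2)=2.4597, √(2b)=4.9193; F=2.4597×38.344=94.3138, v=21.4540/4.9193=4.3611

0: F=94.3138 v=4.3611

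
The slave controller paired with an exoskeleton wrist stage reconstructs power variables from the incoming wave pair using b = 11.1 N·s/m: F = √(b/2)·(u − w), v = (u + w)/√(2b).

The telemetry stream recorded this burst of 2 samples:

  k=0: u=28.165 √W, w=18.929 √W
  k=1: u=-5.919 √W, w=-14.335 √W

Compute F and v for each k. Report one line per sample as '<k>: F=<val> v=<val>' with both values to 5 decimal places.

0: F=21.75857 v=9.99514
1: F=19.82678 v=-4.29867

k=0: u−w=9.23600, u+w=47.09400; √(b/2)=2.35584, √(2b)=4.71169; F=2.35584×9.236=21.75857, v=47.09400/4.71169=9.99514
k=1: u−w=8.41600, u+w=-20.25400; √(b/2)=2.35584, √(2b)=4.71169; F=2.35584×8.416=19.82678, v=-20.25400/4.71169=-4.29867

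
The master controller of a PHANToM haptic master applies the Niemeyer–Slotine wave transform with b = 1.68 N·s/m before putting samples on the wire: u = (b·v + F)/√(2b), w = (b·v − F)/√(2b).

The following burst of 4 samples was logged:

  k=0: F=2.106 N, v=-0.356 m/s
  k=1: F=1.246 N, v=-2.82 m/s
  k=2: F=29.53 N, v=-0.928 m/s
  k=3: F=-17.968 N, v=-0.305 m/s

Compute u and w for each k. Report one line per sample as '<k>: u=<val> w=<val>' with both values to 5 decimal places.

0: u=0.82264 w=-1.47520
1: u=-1.90482 w=-3.26432
2: u=15.25941 w=-16.96046
3: u=-10.08188 w=9.52281

k=0: b·v=1.68×(-0.356)=-0.59808; √(2b)=1.83303; u=(-0.59808+2.106)/1.83303=0.82264, w=(-0.59808−2.106)/1.83303=-1.47520
k=1: b·v=1.68×(-2.82)=-4.73760; √(2b)=1.83303; u=(-4.73760+1.246)/1.83303=-1.90482, w=(-4.73760−1.246)/1.83303=-3.26432
k=2: b·v=1.68×(-0.928)=-1.55904; √(2b)=1.83303; u=(-1.55904+29.53)/1.83303=15.25941, w=(-1.55904−29.53)/1.83303=-16.96046
k=3: b·v=1.68×(-0.305)=-0.51240; √(2b)=1.83303; u=(-0.51240+(-17.968))/1.83303=-10.08188, w=(-0.51240−(-17.968))/1.83303=9.52281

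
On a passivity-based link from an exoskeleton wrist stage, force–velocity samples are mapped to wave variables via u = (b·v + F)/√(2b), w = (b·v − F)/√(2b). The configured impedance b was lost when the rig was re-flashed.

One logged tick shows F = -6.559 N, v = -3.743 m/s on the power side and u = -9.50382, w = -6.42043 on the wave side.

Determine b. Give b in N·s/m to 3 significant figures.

b = 9.05 N·s/m

u + w = -15.92425;  u + w = √(2b)·v, so √(2b) = -15.92425/(-3.743) = 4.25441.
b = (√(2b))²/2 = 18.09999/2 = 9.04999.
(Check via u − w = 2F/√(2b): u − w = -3.08339, 2F/√(2b) = -3.08339.)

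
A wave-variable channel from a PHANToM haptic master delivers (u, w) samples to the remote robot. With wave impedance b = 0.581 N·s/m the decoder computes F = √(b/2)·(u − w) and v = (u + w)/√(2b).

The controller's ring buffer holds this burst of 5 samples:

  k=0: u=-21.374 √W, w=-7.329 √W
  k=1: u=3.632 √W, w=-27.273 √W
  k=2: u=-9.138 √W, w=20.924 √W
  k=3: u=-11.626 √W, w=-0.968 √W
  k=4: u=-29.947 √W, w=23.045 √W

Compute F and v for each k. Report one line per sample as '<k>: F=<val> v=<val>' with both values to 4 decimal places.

0: F=-7.5700 v=-26.6271
1: F=16.6572 v=-21.9312
2: F=-16.2028 v=10.9336
3: F=-5.7445 v=-11.6832
4: F=-28.5617 v=-6.4028

k=0: u−w=-14.0450, u+w=-28.7030; √(b/2)=0.5390, √(2b)=1.0780; F=0.5390×(-14.045)=-7.5700, v=-28.7030/1.0780=-26.6271
k=1: u−w=30.9050, u+w=-23.6410; √(b/2)=0.5390, √(2b)=1.0780; F=0.5390×30.905=16.6572, v=-23.6410/1.0780=-21.9312
k=2: u−w=-30.0620, u+w=11.7860; √(b/2)=0.5390, √(2b)=1.0780; F=0.5390×(-30.062)=-16.2028, v=11.7860/1.0780=10.9336
k=3: u−w=-10.6580, u+w=-12.5940; √(b/2)=0.5390, √(2b)=1.0780; F=0.5390×(-10.658)=-5.7445, v=-12.5940/1.0780=-11.6832
k=4: u−w=-52.9920, u+w=-6.9020; √(b/2)=0.5390, √(2b)=1.0780; F=0.5390×(-52.992)=-28.5617, v=-6.9020/1.0780=-6.4028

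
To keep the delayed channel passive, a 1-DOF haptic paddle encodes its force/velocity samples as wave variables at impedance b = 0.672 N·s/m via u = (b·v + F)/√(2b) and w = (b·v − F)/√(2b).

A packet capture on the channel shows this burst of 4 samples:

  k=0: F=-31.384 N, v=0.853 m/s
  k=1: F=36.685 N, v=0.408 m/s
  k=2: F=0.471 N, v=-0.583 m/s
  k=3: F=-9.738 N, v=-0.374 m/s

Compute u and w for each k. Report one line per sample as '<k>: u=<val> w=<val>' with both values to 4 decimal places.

k=0: b·v=0.672×0.853=0.5732; √(2b)=1.1593; u=(0.5732+(-31.384))/1.1593=-26.5768, w=(0.5732−(-31.384))/1.1593=27.5657
k=1: b·v=0.672×0.408=0.2742; √(2b)=1.1593; u=(0.2742+36.685)/1.1593=31.8803, w=(0.2742−36.685)/1.1593=-31.4073
k=2: b·v=0.672×(-0.583)=-0.3918; √(2b)=1.1593; u=(-0.3918+0.471)/1.1593=0.0683, w=(-0.3918−0.471)/1.1593=-0.7442
k=3: b·v=0.672×(-0.374)=-0.2513; √(2b)=1.1593; u=(-0.2513+(-9.738))/1.1593=-8.6166, w=(-0.2513−(-9.738))/1.1593=8.1830

0: u=-26.5768 w=27.5657
1: u=31.8803 w=-31.4073
2: u=0.0683 w=-0.7442
3: u=-8.6166 w=8.1830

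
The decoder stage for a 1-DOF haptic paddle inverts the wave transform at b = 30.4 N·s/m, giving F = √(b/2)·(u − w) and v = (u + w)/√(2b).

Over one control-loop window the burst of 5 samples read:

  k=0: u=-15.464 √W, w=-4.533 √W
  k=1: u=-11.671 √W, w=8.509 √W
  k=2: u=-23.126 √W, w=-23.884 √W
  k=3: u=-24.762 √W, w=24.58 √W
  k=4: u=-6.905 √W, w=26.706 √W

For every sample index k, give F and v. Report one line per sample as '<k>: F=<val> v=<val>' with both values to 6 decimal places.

k=0: u−w=-10.931000, u+w=-19.997000; √(b/2)=3.898718, √(2b)=7.797435; F=3.898718×(-10.931)=-42.616884, v=-19.997000/7.797435=-2.564561
k=1: u−w=-20.180000, u+w=-3.162000; √(b/2)=3.898718, √(2b)=7.797435; F=3.898718×(-20.18)=-78.676124, v=-3.162000/7.797435=-0.405518
k=2: u−w=0.758000, u+w=-47.010000; √(b/2)=3.898718, √(2b)=7.797435; F=3.898718×0.758=2.955228, v=-47.010000/7.797435=-6.028905
k=3: u−w=-49.342000, u+w=-0.182000; √(b/2)=3.898718, √(2b)=7.797435; F=3.898718×(-49.342)=-192.370531, v=-0.182000/7.797435=-0.023341
k=4: u−w=-33.611000, u+w=19.801000; √(b/2)=3.898718, √(2b)=7.797435; F=3.898718×(-33.611)=-131.039802, v=19.801000/7.797435=2.539425

0: F=-42.616884 v=-2.564561
1: F=-78.676124 v=-0.405518
2: F=2.955228 v=-6.028905
3: F=-192.370531 v=-0.023341
4: F=-131.039802 v=2.539425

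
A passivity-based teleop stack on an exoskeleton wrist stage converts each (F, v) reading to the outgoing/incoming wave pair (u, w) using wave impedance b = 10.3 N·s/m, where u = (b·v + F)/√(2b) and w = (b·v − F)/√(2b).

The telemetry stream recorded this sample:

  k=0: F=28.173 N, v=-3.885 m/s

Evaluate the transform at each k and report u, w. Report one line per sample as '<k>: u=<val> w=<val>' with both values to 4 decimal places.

k=0: b·v=10.3×(-3.885)=-40.0155; √(2b)=4.5387; u=(-40.0155+28.173)/4.5387=-2.6092, w=(-40.0155−28.173)/4.5387=-15.0237

0: u=-2.6092 w=-15.0237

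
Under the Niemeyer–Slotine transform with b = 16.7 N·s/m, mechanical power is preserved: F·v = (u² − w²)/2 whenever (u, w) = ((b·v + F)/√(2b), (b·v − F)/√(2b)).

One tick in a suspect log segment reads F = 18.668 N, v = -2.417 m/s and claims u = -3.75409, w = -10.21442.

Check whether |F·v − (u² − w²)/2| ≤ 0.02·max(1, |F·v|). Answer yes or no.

F·v = 18.668×(-2.417) = -45.12056 W.
(u² − w²)/2 = (14.09319 − 104.33438)/2 = -45.12059 W.
|Δ| = 0.00004;  2% of max(1, |F·v|) = 0.90241.

yes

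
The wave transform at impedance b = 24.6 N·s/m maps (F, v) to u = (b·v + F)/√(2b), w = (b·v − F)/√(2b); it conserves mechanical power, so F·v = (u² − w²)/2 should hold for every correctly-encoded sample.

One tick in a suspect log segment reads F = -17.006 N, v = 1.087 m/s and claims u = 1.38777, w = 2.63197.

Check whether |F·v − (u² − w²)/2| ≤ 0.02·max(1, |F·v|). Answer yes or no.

no

F·v = (-17.006)×1.087 = -18.48552 W.
(u² − w²)/2 = (1.92591 − 6.92727)/2 = -2.50068 W.
|Δ| = 15.98484;  2% of max(1, |F·v|) = 0.36971.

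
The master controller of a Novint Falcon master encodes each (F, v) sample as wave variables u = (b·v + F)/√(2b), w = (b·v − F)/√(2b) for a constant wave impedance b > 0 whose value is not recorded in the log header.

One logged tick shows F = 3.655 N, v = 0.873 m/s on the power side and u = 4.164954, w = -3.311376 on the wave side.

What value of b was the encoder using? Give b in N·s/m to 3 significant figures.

u + w = 0.853578;  u + w = √(2b)·v, so √(2b) = 0.853578/0.873 = 0.977753.
b = (√(2b))²/2 = 0.956000/2 = 0.478000.
(Check via u − w = 2F/√(2b): u − w = 7.476330, 2F/√(2b) = 7.476329.)

b = 0.478 N·s/m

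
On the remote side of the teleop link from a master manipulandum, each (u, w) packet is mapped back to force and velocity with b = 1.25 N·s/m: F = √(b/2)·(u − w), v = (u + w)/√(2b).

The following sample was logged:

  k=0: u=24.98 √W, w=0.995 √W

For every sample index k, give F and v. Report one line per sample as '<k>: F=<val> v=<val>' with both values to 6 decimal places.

k=0: u−w=23.985000, u+w=25.975000; √(b/2)=0.790569, √(2b)=1.581139; F=0.790569×23.985=18.961807, v=25.975000/1.581139=16.428032

0: F=18.961807 v=16.428032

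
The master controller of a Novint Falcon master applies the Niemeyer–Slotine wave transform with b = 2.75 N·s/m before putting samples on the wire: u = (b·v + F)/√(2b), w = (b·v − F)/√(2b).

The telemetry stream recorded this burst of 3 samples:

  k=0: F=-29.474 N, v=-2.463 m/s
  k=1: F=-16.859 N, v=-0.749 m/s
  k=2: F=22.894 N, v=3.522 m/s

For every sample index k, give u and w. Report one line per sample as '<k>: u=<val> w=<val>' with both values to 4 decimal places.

k=0: b·v=2.75×(-2.463)=-6.7732; √(2b)=2.3452; u=(-6.7732+(-29.474))/2.3452=-15.4559, w=(-6.7732−(-29.474))/2.3452=9.6796
k=1: b·v=2.75×(-0.749)=-2.0598; √(2b)=2.3452; u=(-2.0598+(-16.859))/2.3452=-8.0670, w=(-2.0598−(-16.859))/2.3452=6.3104
k=2: b·v=2.75×3.522=9.6855; √(2b)=2.3452; u=(9.6855+22.894)/2.3452=13.8919, w=(9.6855−22.894)/2.3452=-5.6321

0: u=-15.4559 w=9.6796
1: u=-8.0670 w=6.3104
2: u=13.8919 w=-5.6321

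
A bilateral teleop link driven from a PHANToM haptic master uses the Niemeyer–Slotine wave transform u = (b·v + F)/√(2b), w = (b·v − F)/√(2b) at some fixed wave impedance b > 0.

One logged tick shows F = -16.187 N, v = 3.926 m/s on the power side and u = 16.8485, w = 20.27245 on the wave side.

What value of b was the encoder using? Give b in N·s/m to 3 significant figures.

u + w = 37.1210;  u + w = √(2b)·v, so √(2b) = 37.1210/3.926 = 9.4552.
b = (√(2b))²/2 = 89.4000/2 = 44.7000.
(Check via u − w = 2F/√(2b): u − w = -3.4239, 2F/√(2b) = -3.4240.)

b = 44.7 N·s/m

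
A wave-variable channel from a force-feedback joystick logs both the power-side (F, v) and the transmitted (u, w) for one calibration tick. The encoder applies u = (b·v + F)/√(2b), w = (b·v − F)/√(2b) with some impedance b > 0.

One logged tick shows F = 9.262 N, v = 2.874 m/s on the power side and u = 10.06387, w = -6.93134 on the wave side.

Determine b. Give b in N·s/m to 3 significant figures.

u + w = 3.1325;  u + w = √(2b)·v, so √(2b) = 3.1325/2.874 = 1.0900.
b = (√(2b))²/2 = 1.1880/2 = 0.5940.
(Check via u − w = 2F/√(2b): u − w = 16.9952, 2F/√(2b) = 16.9952.)

b = 0.594 N·s/m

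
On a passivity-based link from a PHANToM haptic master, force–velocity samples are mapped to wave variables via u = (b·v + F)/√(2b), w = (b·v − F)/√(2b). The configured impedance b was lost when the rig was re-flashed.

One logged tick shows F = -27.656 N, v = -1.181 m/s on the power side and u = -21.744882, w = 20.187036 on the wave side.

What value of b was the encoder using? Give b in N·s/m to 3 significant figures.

u + w = -1.557846;  u + w = √(2b)·v, so √(2b) = -1.557846/(-1.181) = 1.319091.
b = (√(2b))²/2 = 1.740000/2 = 0.870000.
(Check via u − w = 2F/√(2b): u − w = -41.931918, 2F/√(2b) = -41.931919.)

b = 0.87 N·s/m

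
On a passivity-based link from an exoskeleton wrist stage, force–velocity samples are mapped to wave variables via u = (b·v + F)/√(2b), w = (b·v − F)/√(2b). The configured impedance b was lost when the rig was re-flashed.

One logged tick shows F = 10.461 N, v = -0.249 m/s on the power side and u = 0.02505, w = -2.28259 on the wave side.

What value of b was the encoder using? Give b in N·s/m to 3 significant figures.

b = 41.1 N·s/m

u + w = -2.25754;  u + w = √(2b)·v, so √(2b) = -2.25754/(-0.249) = 9.06643.
b = (√(2b))²/2 = 82.20008/2 = 41.10004.
(Check via u − w = 2F/√(2b): u − w = 2.30764, 2F/√(2b) = 2.30763.)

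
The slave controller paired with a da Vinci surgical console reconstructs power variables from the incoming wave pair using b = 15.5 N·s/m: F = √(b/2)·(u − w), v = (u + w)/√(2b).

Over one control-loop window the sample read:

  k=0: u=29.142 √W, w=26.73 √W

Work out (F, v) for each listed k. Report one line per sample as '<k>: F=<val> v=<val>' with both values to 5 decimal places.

k=0: u−w=2.41200, u+w=55.87200; √(b/2)=2.78388, √(2b)=5.56776; F=2.78388×2.412=6.71472, v=55.87200/5.56776=10.03491

0: F=6.71472 v=10.03491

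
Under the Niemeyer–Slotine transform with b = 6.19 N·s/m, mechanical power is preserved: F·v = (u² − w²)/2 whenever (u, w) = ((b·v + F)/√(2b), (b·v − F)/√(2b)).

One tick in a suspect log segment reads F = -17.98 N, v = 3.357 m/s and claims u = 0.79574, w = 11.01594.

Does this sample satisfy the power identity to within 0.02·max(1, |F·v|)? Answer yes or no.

F·v = (-17.98)×3.357 = -60.3589 W.
(u² − w²)/2 = (0.6332 − 121.3509)/2 = -60.3589 W.
|Δ| = 0.0000;  2% of max(1, |F·v|) = 1.2072.

yes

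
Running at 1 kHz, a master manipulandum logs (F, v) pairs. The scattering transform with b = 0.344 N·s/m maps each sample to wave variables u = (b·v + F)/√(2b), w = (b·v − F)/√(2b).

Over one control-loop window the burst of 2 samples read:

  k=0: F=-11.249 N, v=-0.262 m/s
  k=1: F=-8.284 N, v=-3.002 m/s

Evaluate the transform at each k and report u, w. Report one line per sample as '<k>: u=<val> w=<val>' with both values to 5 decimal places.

k=0: b·v=0.344×(-0.262)=-0.09013; √(2b)=0.82946; u=(-0.09013+(-11.249))/0.82946=-13.67053, w=(-0.09013−(-11.249))/0.82946=13.45321
k=1: b·v=0.344×(-3.002)=-1.03269; √(2b)=0.82946; u=(-1.03269+(-8.284))/0.82946=-11.23226, w=(-1.03269−(-8.284))/0.82946=8.74223

0: u=-13.67053 w=13.45321
1: u=-11.23226 w=8.74223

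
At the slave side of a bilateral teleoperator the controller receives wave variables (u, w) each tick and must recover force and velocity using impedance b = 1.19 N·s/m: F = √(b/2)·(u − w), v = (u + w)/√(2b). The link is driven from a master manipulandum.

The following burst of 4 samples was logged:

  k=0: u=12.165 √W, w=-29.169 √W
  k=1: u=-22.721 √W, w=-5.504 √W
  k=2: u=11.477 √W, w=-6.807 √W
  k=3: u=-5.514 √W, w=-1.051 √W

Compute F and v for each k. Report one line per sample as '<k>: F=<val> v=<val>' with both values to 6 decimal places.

0: F=31.883495 v=-11.022056
1: F=-13.280547 v=-18.295550
2: F=14.103591 v=3.027111
3: F=-3.442591 v=-4.255457

k=0: u−w=41.334000, u+w=-17.004000; √(b/2)=0.771362, √(2b)=1.542725; F=0.771362×41.334=31.883495, v=-17.004000/1.542725=-11.022056
k=1: u−w=-17.217000, u+w=-28.225000; √(b/2)=0.771362, √(2b)=1.542725; F=0.771362×(-17.217)=-13.280547, v=-28.225000/1.542725=-18.295550
k=2: u−w=18.284000, u+w=4.670000; √(b/2)=0.771362, √(2b)=1.542725; F=0.771362×18.284=14.103591, v=4.670000/1.542725=3.027111
k=3: u−w=-4.463000, u+w=-6.565000; √(b/2)=0.771362, √(2b)=1.542725; F=0.771362×(-4.463)=-3.442591, v=-6.565000/1.542725=-4.255457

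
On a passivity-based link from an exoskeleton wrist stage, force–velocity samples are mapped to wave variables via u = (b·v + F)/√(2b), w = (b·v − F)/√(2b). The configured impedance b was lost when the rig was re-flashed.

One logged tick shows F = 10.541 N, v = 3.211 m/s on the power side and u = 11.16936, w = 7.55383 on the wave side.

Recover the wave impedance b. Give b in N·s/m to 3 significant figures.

u + w = 18.7232;  u + w = √(2b)·v, so √(2b) = 18.7232/3.211 = 5.8310.
b = (√(2b))²/2 = 34.0000/2 = 17.0000.
(Check via u − w = 2F/√(2b): u − w = 3.6155, 2F/√(2b) = 3.6155.)

b = 17 N·s/m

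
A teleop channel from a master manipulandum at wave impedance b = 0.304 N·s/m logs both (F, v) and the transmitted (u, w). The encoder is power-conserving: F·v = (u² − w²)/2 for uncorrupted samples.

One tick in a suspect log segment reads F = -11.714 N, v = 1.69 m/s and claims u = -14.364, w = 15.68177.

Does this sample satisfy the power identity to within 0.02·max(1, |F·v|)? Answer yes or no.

F·v = (-11.714)×1.69 = -19.79666 W.
(u² − w²)/2 = (206.32450 − 245.91791)/2 = -19.79671 W.
|Δ| = 0.00005;  2% of max(1, |F·v|) = 0.39593.

yes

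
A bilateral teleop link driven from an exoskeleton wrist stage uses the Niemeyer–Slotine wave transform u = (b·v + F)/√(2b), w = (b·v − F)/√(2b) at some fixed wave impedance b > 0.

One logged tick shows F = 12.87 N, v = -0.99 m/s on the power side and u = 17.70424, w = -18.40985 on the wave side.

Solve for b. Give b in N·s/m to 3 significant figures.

u + w = -0.7056;  u + w = √(2b)·v, so √(2b) = -0.7056/(-0.99) = 0.7127.
b = (√(2b))²/2 = 0.5080/2 = 0.2540.
(Check via u − w = 2F/√(2b): u − w = 36.1141, 2F/√(2b) = 36.1143.)

b = 0.254 N·s/m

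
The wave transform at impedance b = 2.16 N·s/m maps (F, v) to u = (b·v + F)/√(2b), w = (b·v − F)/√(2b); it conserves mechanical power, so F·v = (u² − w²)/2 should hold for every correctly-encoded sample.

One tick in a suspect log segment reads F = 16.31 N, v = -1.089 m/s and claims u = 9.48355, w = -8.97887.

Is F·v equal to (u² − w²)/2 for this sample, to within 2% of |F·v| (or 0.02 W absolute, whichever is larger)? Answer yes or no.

no

F·v = 16.31×(-1.089) = -17.76159 W.
(u² − w²)/2 = (89.93772 − 80.62011)/2 = 4.65881 W.
|Δ| = 22.42040;  2% of max(1, |F·v|) = 0.35523.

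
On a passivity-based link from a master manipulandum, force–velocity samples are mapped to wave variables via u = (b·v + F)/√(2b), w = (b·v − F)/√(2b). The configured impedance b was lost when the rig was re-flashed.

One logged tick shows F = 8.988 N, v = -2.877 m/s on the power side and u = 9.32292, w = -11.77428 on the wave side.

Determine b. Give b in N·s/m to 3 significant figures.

u + w = -2.45136;  u + w = √(2b)·v, so √(2b) = -2.45136/(-2.877) = 0.85205.
b = (√(2b))²/2 = 0.72600/2 = 0.36300.
(Check via u − w = 2F/√(2b): u − w = 21.09720, 2F/√(2b) = 21.09725.)

b = 0.363 N·s/m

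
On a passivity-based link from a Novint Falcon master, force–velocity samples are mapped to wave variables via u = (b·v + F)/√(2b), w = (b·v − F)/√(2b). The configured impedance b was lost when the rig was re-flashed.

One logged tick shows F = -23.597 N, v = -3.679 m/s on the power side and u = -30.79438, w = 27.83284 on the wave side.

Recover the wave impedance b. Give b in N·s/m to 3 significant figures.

b = 0.324 N·s/m

u + w = -2.9615;  u + w = √(2b)·v, so √(2b) = -2.9615/(-3.679) = 0.8050.
b = (√(2b))²/2 = 0.6480/2 = 0.3240.
(Check via u − w = 2F/√(2b): u − w = -58.6272, 2F/√(2b) = -58.6272.)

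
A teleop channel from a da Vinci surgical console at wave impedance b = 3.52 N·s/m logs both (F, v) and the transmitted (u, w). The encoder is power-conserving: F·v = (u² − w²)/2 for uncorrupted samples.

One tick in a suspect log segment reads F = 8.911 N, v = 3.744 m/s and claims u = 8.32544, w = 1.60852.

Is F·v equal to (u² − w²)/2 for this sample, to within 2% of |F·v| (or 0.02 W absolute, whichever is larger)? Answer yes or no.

F·v = 8.911×3.744 = 33.3628 W.
(u² − w²)/2 = (69.3130 − 2.5873)/2 = 33.3628 W.
|Δ| = 0.0000;  2% of max(1, |F·v|) = 0.6673.

yes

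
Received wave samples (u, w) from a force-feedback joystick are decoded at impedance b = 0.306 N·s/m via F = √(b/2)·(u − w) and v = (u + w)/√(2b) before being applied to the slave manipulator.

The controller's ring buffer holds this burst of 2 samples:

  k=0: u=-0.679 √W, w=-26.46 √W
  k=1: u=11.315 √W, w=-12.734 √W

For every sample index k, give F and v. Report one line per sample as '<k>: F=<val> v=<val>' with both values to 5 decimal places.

0: F=10.08429 v=-34.69110
1: F=9.40682 v=-1.81387

k=0: u−w=25.78100, u+w=-27.13900; √(b/2)=0.39115, √(2b)=0.78230; F=0.39115×25.781=10.08429, v=-27.13900/0.78230=-34.69110
k=1: u−w=24.04900, u+w=-1.41900; √(b/2)=0.39115, √(2b)=0.78230; F=0.39115×24.049=9.40682, v=-1.41900/0.78230=-1.81387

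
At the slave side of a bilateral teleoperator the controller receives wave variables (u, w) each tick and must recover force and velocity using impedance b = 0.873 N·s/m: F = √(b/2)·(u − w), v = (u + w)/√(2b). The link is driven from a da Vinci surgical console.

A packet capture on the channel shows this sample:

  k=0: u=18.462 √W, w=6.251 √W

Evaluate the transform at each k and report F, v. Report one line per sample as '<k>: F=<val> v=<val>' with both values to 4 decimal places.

k=0: u−w=12.2110, u+w=24.7130; √(b/2)=0.6607, √(2b)=1.3214; F=0.6607×12.211=8.0676, v=24.7130/1.3214=18.7027

0: F=8.0676 v=18.7027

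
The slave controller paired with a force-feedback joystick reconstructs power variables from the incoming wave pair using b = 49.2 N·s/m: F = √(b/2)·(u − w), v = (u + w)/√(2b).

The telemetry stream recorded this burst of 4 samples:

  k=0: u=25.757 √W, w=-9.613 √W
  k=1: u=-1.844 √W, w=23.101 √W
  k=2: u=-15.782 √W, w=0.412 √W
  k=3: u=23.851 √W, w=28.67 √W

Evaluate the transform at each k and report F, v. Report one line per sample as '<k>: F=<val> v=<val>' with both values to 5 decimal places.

0: F=175.42950 v=1.62747
1: F=-123.72318 v=2.14291
2: F=-80.31963 v=-1.54945
3: F=-23.90146 v=5.29463

k=0: u−w=35.37000, u+w=16.14400; √(b/2)=4.95984, √(2b)=9.91968; F=4.95984×35.37=175.42950, v=16.14400/9.91968=1.62747
k=1: u−w=-24.94500, u+w=21.25700; √(b/2)=4.95984, √(2b)=9.91968; F=4.95984×(-24.945)=-123.72318, v=21.25700/9.91968=2.14291
k=2: u−w=-16.19400, u+w=-15.37000; √(b/2)=4.95984, √(2b)=9.91968; F=4.95984×(-16.194)=-80.31963, v=-15.37000/9.91968=-1.54945
k=3: u−w=-4.81900, u+w=52.52100; √(b/2)=4.95984, √(2b)=9.91968; F=4.95984×(-4.819)=-23.90146, v=52.52100/9.91968=5.29463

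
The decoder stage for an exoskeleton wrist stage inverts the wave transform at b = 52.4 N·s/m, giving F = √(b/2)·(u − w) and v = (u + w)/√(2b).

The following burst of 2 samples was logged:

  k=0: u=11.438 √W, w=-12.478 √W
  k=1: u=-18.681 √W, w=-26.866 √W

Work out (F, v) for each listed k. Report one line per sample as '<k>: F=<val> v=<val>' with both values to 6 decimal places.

k=0: u−w=23.916000, u+w=-1.040000; √(b/2)=5.118594, √(2b)=10.237187; F=5.118594×23.916=122.416284, v=-1.040000/10.237187=-0.101590
k=1: u−w=8.185000, u+w=-45.547000; √(b/2)=5.118594, √(2b)=10.237187; F=5.118594×8.185=41.895688, v=-45.547000/10.237187=-4.449171

0: F=122.416284 v=-0.101590
1: F=41.895688 v=-4.449171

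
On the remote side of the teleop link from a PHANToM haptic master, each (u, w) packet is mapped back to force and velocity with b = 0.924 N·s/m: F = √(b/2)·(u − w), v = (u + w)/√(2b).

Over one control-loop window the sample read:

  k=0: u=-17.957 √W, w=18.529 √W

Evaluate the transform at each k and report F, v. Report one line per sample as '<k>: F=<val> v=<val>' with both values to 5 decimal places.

0: F=-24.79975 v=0.42077

k=0: u−w=-36.48600, u+w=0.57200; √(b/2)=0.67971, √(2b)=1.35941; F=0.67971×(-36.486)=-24.79975, v=0.57200/1.35941=0.42077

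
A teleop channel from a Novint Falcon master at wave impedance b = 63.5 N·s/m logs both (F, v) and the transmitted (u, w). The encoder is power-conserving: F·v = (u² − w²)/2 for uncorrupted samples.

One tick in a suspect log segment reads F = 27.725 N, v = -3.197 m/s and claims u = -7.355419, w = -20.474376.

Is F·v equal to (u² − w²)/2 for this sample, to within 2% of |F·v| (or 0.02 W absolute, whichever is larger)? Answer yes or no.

no

F·v = 27.725×(-3.197) = -88.636825 W.
(u² − w²)/2 = (54.102189 − 419.200073)/2 = -182.548942 W.
|Δ| = 93.912117;  2% of max(1, |F·v|) = 1.772737.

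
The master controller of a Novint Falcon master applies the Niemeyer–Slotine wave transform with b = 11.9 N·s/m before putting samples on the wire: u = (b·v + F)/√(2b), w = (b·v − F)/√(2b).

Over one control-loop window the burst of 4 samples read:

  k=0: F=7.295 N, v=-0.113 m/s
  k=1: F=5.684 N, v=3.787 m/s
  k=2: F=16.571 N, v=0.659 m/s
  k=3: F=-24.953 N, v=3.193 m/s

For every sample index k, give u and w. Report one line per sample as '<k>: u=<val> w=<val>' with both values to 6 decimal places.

0: u=1.219693 w=-1.770966
1: u=10.402592 w=8.072379
2: u=5.004198 w=-1.789250
3: u=2.673698 w=12.903430

k=0: b·v=11.9×(-0.113)=-1.344700; √(2b)=4.878524; u=(-1.344700+7.295)/4.878524=1.219693, w=(-1.344700−7.295)/4.878524=-1.770966
k=1: b·v=11.9×3.787=45.065300; √(2b)=4.878524; u=(45.065300+5.684)/4.878524=10.402592, w=(45.065300−5.684)/4.878524=8.072379
k=2: b·v=11.9×0.659=7.842100; √(2b)=4.878524; u=(7.842100+16.571)/4.878524=5.004198, w=(7.842100−16.571)/4.878524=-1.789250
k=3: b·v=11.9×3.193=37.996700; √(2b)=4.878524; u=(37.996700+(-24.953))/4.878524=2.673698, w=(37.996700−(-24.953))/4.878524=12.903430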